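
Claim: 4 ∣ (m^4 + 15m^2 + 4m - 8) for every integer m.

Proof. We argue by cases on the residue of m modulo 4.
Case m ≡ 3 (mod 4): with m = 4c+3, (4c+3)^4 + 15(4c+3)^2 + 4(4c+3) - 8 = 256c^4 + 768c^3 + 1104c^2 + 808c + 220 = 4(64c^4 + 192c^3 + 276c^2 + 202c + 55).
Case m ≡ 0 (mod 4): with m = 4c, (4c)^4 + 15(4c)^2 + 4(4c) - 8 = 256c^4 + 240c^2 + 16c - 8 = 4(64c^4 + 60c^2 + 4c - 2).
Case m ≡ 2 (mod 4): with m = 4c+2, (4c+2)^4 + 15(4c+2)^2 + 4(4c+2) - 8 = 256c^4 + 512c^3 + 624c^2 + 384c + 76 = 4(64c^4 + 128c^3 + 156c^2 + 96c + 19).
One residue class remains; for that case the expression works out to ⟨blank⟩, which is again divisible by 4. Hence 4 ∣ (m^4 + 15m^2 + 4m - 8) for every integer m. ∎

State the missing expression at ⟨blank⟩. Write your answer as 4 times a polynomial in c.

The residues treated are {3, 0, 2}, so the missing case is m ≡ 1 (mod 4); write m = 4c+1.
Then (4c+1)^4 + 15(4c+1)^2 + 4(4c+1) - 8 = 256c^4 + 256c^3 + 336c^2 + 152c + 12 = 4(64c^4 + 64c^3 + 84c^2 + 38c + 3).

4(64c^4 + 64c^3 + 84c^2 + 38c + 3)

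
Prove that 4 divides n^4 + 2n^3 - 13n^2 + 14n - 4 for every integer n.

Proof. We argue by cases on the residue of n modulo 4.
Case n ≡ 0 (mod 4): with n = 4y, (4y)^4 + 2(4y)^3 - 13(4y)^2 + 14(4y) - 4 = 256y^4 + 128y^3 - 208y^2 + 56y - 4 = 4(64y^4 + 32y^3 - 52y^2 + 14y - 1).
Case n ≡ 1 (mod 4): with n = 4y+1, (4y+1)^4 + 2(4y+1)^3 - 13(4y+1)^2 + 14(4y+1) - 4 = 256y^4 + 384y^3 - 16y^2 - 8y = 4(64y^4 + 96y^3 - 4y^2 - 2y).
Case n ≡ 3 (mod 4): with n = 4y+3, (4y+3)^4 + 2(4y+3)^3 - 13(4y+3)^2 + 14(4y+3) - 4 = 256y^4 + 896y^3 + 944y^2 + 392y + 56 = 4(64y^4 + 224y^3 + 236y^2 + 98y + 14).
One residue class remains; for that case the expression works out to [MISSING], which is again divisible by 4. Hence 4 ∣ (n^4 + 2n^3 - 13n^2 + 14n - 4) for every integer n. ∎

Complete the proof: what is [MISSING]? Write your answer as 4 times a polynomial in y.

4(64y^4 + 160y^3 + 92y^2 + 18y + 1)

The residues treated are {0, 1, 3}, so the missing case is n ≡ 2 (mod 4); write n = 4y+2.
Then (4y+2)^4 + 2(4y+2)^3 - 13(4y+2)^2 + 14(4y+2) - 4 = 256y^4 + 640y^3 + 368y^2 + 72y + 4 = 4(64y^4 + 160y^3 + 92y^2 + 18y + 1).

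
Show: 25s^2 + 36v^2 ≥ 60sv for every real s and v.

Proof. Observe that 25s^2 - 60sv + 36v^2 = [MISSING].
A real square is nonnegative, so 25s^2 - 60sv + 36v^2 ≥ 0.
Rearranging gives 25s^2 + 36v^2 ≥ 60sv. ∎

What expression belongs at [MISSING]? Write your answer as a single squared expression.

(5s - 6v)^2

The leading and trailing coefficients are 5^2 and 6^2, and 60 = 2·5·6, so the trinomial is (5s - 6v)^2.
Hence 25s^2 - 60sv + 36v^2 ≥ 0.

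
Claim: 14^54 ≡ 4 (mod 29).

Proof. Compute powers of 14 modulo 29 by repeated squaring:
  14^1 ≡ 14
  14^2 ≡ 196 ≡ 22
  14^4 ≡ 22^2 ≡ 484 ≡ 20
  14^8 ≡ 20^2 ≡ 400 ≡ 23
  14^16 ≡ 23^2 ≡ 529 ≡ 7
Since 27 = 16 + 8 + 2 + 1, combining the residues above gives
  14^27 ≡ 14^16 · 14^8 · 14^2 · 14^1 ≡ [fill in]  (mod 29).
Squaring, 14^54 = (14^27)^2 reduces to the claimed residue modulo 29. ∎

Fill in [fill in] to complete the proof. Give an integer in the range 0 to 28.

Multiply the listed residues: 7 · 23 · 22 · 14 = 161 → 3542 → 49588.
Reducing modulo 29: 49588 = 1709·29 + 27, so 14^27 ≡ 27.

27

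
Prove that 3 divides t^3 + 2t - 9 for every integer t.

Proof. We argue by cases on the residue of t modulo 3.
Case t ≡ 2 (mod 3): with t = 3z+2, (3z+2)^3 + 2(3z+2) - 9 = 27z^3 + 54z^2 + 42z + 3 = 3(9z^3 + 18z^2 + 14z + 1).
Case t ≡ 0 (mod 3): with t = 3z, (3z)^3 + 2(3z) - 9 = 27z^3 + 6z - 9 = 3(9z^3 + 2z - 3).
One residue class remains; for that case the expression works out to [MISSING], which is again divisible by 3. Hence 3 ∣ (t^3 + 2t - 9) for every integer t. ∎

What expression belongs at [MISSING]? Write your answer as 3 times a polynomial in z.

Only t ≡ 1 (mod 3) is unaccounted for. Put t = 3z+1:
(3z+1)^3 + 2(3z+1) - 9 expands to 27z^3 + 27z^2 + 15z - 6,
and factoring out 3 leaves 3(9z^3 + 9z^2 + 5z - 2).

3(9z^3 + 9z^2 + 5z - 2)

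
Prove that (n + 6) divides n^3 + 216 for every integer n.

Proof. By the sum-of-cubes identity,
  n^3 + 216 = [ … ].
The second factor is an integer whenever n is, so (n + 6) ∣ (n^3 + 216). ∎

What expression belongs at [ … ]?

(n + 6)(n^2 - 6n + 36)

a^3 + b^3 = (a + b)(a^2 - ab + b^2). With a = n, b = 6:
n^3 + 216 = (n + 6)(n^2 - 6n + 36).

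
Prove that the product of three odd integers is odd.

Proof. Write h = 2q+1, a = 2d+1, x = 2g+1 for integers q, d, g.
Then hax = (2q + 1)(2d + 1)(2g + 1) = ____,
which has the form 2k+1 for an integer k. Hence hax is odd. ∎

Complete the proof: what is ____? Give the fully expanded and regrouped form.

(2q + 1)(2d + 1)(2g + 1) = 8dgq + 4dg + 4dq + 2d + 4gq + 2g + 2q + 1
= 2(4dgq + 2dg + 2dq + d + 2gq + g + q) + 1.
Since 4dgq + 2dg + 2dq + d + 2gq + g + q is an integer, the product is of the form 2k+1 for an integer k.

2(4dgq + 2dg + 2dq + d + 2gq + g + q) + 1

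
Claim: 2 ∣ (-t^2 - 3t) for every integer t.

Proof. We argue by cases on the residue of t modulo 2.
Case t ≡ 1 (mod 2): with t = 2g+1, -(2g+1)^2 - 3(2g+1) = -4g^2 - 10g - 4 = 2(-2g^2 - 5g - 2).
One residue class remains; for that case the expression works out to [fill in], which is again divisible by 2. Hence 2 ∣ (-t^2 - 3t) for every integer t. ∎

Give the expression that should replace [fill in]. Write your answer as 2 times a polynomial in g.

2(-2g^2 - 3g)

Only t ≡ 0 (mod 2) is unaccounted for. Put t = 2g:
-(2g)^2 - 3(2g) expands to -4g^2 - 6g,
and factoring out 2 leaves 2(-2g^2 - 3g).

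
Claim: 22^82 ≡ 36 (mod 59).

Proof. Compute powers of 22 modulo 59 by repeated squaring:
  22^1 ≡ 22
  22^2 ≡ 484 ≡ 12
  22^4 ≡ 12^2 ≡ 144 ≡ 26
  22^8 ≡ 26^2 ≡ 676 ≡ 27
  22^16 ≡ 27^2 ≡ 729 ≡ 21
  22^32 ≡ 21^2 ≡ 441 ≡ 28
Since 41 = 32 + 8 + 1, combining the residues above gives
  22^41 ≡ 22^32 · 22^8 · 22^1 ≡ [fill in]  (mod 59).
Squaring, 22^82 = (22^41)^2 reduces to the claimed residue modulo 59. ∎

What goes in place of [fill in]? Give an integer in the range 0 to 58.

22^32 · 22^8 · 22^1 ≡ 28 · 27 · 22 = 16632.
16632 mod 59 = 53, so 22^41 ≡ 53 (mod 59).

53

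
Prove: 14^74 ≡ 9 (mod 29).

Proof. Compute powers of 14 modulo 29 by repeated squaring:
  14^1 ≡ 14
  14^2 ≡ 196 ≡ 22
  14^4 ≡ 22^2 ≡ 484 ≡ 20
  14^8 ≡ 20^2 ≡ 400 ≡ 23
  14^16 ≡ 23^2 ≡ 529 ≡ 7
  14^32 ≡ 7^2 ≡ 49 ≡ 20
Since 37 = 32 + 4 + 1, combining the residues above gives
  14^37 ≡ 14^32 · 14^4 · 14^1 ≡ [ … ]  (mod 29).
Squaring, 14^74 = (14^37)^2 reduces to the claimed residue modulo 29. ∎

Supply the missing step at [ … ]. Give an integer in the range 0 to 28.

Multiply the listed residues: 20 · 20 · 14 = 400 → 5600.
Reducing modulo 29: 5600 = 193·29 + 3, so 14^37 ≡ 3.

3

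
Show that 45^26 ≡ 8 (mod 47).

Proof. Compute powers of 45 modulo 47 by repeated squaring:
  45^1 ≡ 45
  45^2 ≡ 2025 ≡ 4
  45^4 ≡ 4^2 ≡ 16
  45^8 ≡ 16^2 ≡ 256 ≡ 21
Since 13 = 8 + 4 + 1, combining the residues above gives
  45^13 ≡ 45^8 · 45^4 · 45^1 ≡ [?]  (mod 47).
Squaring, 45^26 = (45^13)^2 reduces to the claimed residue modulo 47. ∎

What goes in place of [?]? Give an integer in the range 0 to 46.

45^8 · 45^4 · 45^1 ≡ 21 · 16 · 45 = 15120.
15120 mod 47 = 33, so 45^13 ≡ 33 (mod 47).

33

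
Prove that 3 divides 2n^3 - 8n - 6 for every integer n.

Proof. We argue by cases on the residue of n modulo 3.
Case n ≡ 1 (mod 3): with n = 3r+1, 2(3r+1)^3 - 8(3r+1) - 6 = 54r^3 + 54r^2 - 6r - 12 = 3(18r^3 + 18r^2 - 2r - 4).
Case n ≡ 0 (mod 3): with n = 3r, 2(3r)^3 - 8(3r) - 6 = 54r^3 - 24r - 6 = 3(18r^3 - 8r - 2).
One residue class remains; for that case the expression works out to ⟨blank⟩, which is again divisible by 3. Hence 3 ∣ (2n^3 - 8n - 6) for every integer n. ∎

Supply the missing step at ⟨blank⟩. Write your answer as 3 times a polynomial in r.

3(18r^3 + 36r^2 + 16r - 2)

Only n ≡ 2 (mod 3) is unaccounted for. Put n = 3r+2:
2(3r+2)^3 - 8(3r+2) - 6 expands to 54r^3 + 108r^2 + 48r - 6,
and factoring out 3 leaves 3(18r^3 + 36r^2 + 16r - 2).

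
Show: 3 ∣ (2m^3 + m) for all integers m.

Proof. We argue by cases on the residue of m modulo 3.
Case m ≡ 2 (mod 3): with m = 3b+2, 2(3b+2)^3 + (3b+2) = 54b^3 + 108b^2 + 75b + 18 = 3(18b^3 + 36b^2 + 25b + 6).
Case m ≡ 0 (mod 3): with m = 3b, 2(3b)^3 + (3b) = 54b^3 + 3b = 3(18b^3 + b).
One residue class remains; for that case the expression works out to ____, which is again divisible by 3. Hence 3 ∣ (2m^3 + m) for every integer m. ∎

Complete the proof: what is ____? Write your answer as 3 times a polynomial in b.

3(18b^3 + 18b^2 + 7b + 1)

Only m ≡ 1 (mod 3) is unaccounted for. Put m = 3b+1:
2(3b+1)^3 + (3b+1) expands to 54b^3 + 54b^2 + 21b + 3,
and factoring out 3 leaves 3(18b^3 + 18b^2 + 7b + 1).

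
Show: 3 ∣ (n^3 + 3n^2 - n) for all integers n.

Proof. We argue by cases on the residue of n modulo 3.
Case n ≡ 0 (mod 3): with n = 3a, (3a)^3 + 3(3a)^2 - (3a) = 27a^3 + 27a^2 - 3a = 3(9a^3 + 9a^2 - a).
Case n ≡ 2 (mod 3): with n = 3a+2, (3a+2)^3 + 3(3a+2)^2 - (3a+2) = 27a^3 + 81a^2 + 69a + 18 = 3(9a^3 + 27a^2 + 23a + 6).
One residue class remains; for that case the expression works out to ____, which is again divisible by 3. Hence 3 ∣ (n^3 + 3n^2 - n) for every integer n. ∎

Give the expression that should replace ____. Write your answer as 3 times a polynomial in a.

3(9a^3 + 18a^2 + 8a + 1)

The residues treated are {0, 2}, so the missing case is n ≡ 1 (mod 3); write n = 3a+1.
Then (3a+1)^3 + 3(3a+1)^2 - (3a+1) = 27a^3 + 54a^2 + 24a + 3 = 3(9a^3 + 18a^2 + 8a + 1).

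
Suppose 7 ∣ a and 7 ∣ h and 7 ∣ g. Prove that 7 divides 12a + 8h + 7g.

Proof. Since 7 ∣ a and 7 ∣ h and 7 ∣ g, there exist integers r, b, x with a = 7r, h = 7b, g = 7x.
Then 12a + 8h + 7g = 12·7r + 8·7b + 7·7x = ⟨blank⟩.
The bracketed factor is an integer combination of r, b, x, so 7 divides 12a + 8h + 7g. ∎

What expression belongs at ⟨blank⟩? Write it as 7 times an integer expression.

Pull the common 7 out of every term: 12·7r + 8·7b + 7·7x = 7(8b + 12r + 7x).
8b + 12r + 7x is an integer, which exhibits the divisibility.

7(8b + 12r + 7x)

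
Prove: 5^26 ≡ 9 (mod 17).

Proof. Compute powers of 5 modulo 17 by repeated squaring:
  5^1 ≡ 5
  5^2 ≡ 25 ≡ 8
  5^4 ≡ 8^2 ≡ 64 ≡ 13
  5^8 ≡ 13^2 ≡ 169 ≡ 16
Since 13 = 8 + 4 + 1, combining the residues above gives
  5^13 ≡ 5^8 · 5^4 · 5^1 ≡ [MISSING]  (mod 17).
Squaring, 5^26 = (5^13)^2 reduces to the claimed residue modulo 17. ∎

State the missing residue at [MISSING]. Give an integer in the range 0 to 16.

3

5^8 · 5^4 · 5^1 ≡ 16 · 13 · 5 = 1040.
1040 mod 17 = 3, so 5^13 ≡ 3 (mod 17).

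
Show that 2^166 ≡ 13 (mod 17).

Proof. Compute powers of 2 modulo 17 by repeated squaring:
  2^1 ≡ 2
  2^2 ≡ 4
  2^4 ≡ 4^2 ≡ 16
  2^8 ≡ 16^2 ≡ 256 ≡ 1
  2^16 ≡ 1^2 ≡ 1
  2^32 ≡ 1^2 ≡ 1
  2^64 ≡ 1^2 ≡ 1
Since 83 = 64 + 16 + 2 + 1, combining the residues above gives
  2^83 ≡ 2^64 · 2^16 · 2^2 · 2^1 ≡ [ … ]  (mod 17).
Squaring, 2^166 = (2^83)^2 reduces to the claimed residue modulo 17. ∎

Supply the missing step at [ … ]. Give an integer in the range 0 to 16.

Multiply the listed residues: 1 · 1 · 4 · 2 = 1 → 4 → 8.
Reducing modulo 17: 8 = 0·17 + 8, so 2^83 ≡ 8.

8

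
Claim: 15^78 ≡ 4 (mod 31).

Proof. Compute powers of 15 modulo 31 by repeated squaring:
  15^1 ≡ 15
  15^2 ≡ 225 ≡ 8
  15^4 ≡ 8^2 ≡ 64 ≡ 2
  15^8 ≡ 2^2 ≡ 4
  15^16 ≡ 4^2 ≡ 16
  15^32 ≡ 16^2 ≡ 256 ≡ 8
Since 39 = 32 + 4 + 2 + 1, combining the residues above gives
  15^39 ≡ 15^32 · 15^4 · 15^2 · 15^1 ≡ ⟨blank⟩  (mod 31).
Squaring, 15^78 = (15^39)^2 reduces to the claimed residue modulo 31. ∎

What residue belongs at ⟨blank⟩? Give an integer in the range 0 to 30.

15^32 · 15^4 · 15^2 · 15^1 ≡ 8 · 2 · 8 · 15 = 1920.
1920 mod 31 = 29, so 15^39 ≡ 29 (mod 31).

29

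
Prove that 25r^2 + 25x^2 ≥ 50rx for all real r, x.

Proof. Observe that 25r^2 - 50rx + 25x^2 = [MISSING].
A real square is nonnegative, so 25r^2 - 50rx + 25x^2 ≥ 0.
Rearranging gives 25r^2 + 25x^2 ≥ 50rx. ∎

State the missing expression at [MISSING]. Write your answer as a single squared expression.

(5r - 5x)^2

The leading and trailing coefficients are 5^2 and 5^2, and 50 = 2·5·5, so the trinomial is (5r - 5x)^2.
Hence 25r^2 - 50rx + 25x^2 ≥ 0.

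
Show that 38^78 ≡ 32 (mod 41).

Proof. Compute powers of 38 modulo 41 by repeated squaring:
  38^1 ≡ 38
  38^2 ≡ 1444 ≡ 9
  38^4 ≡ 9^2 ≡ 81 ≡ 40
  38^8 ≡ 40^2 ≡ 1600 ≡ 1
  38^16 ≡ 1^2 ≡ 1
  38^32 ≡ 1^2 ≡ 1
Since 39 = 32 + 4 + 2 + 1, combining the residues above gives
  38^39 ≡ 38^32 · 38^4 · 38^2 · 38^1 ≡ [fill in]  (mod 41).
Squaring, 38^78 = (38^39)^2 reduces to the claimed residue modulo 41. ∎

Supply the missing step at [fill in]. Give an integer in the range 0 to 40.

38^32 · 38^4 · 38^2 · 38^1 ≡ 1 · 40 · 9 · 38 = 13680.
13680 mod 41 = 27, so 38^39 ≡ 27 (mod 41).

27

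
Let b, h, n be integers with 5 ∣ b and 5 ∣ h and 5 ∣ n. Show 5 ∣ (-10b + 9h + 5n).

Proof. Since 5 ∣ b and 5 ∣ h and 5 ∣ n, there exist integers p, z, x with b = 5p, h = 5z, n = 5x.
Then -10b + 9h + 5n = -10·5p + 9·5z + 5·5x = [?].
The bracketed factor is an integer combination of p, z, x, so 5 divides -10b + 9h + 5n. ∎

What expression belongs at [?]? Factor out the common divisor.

Each term has a factor of 5: -10·5p + 9·5z + 5·5x = 5·(-10p + 5x + 9z).
Since -10p + 5x + 9z is an integer, 5 ∣ (-10b + 9h + 5n).

5(-10p + 5x + 9z)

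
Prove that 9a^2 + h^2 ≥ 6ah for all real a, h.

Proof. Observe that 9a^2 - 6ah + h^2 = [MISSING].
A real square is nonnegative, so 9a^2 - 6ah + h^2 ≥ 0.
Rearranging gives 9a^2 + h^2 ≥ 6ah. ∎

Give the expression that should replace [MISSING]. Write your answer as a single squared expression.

9a^2 - 6ah + h^2 is a perfect-square trinomial: the outer terms are (3a)^2 and (h)^2, and the cross term is -2·3a·h.
So 9a^2 - 6ah + h^2 = (3a - h)^2 ≥ 0.

(3a - h)^2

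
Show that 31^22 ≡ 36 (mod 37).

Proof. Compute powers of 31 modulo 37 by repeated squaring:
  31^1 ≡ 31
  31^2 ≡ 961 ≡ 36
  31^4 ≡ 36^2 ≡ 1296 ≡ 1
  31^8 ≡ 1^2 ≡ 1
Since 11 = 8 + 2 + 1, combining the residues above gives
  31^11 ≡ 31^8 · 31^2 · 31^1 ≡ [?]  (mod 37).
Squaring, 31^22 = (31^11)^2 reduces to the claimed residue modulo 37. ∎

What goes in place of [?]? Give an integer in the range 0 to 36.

31^8 · 31^2 · 31^1 ≡ 1 · 36 · 31 = 1116.
1116 mod 37 = 6, so 31^11 ≡ 6 (mod 37).

6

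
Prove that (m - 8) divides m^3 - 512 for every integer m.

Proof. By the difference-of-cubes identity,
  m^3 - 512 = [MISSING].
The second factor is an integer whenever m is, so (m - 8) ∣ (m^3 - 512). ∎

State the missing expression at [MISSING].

(m - 8)(m^2 + 8m + 64)

a^3 - b^3 = (a - b)(a^2 + ab + b^2). With a = m, b = 8:
m^3 - 512 = (m - 8)(m^2 + 8m + 64).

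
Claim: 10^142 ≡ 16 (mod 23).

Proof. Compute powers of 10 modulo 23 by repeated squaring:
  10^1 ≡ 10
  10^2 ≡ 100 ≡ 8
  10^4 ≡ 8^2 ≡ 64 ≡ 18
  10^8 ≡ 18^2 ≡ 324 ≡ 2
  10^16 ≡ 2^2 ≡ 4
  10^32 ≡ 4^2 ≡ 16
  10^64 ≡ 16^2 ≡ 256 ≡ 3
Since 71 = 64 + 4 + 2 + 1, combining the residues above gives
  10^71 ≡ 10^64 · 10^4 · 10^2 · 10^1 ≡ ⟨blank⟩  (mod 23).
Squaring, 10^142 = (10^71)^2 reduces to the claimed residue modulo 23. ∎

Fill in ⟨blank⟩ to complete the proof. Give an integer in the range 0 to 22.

Multiply the listed residues: 3 · 18 · 8 · 10 = 54 → 432 → 4320.
Reducing modulo 23: 4320 = 187·23 + 19, so 10^71 ≡ 19.

19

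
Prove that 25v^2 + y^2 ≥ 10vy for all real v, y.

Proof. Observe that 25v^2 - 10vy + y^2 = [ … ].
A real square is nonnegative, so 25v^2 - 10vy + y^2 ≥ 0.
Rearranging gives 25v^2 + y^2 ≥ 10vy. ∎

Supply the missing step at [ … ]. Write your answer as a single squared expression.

(5v - y)^2

25v^2 - 10vy + y^2 is a perfect-square trinomial: the outer terms are (5v)^2 and (y)^2, and the cross term is -2·5v·y.
So 25v^2 - 10vy + y^2 = (5v - y)^2 ≥ 0.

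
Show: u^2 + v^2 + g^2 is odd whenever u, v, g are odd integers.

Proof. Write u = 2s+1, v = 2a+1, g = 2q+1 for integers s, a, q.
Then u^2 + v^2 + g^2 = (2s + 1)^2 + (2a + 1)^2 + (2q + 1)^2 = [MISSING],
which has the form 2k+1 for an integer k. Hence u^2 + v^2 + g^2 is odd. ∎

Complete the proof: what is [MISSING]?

(2s + 1)^2 + (2a + 1)^2 + (2q + 1)^2 = 4a^2 + 4a + 4q^2 + 4q + 4s^2 + 4s + 3
= 2(2a^2 + 2a + 2q^2 + 2q + 2s^2 + 2s + 1) + 1.
Since 2a^2 + 2a + 2q^2 + 2q + 2s^2 + 2s + 1 is an integer, the sum of squares is of the form 2k+1 for an integer k.

2(2a^2 + 2a + 2q^2 + 2q + 2s^2 + 2s + 1) + 1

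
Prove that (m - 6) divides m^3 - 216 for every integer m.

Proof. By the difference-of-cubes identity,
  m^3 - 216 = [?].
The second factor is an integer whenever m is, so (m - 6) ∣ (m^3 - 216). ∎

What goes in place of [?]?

(m - 6)(m^2 + 6m + 36)

Polynomial division of m^3 - 216 by m - 6 leaves remainder 0 and quotient m^2 + 6m + 36.
Hence m^3 - 216 = (m - 6)(m^2 + 6m + 36).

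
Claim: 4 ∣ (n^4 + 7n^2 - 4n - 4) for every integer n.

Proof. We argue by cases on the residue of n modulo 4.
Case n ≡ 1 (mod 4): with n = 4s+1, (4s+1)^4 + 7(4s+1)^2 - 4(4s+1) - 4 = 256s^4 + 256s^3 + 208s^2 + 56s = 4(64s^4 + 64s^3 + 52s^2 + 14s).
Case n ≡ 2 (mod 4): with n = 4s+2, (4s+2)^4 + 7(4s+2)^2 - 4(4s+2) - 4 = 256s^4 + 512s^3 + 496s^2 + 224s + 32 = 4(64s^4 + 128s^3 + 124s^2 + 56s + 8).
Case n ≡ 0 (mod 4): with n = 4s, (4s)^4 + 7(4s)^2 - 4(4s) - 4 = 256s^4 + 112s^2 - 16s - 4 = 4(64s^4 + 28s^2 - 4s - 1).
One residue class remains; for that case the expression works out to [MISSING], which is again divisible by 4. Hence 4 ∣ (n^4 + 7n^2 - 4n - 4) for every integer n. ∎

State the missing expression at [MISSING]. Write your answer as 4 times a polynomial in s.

4(64s^4 + 192s^3 + 244s^2 + 146s + 32)

Only n ≡ 3 (mod 4) is unaccounted for. Put n = 4s+3:
(4s+3)^4 + 7(4s+3)^2 - 4(4s+3) - 4 expands to 256s^4 + 768s^3 + 976s^2 + 584s + 128,
and factoring out 4 leaves 4(64s^4 + 192s^3 + 244s^2 + 146s + 32).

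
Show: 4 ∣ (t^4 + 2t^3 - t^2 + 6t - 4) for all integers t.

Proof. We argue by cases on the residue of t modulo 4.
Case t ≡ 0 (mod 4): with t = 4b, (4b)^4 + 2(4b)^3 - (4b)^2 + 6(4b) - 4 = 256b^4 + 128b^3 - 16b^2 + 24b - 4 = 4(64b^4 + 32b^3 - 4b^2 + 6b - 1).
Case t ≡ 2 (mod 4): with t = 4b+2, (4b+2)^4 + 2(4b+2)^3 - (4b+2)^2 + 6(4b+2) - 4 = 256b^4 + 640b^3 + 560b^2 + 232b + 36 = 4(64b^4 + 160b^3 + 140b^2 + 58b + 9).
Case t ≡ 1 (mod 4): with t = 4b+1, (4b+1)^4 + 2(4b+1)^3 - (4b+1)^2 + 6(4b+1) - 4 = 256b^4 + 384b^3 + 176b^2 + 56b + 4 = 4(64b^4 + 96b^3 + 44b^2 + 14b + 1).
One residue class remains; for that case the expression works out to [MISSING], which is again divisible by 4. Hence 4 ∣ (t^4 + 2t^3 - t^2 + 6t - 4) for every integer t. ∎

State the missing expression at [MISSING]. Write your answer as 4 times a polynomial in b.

4(64b^4 + 224b^3 + 284b^2 + 162b + 35)

Only t ≡ 3 (mod 4) is unaccounted for. Put t = 4b+3:
(4b+3)^4 + 2(4b+3)^3 - (4b+3)^2 + 6(4b+3) - 4 expands to 256b^4 + 896b^3 + 1136b^2 + 648b + 140,
and factoring out 4 leaves 4(64b^4 + 224b^3 + 284b^2 + 162b + 35).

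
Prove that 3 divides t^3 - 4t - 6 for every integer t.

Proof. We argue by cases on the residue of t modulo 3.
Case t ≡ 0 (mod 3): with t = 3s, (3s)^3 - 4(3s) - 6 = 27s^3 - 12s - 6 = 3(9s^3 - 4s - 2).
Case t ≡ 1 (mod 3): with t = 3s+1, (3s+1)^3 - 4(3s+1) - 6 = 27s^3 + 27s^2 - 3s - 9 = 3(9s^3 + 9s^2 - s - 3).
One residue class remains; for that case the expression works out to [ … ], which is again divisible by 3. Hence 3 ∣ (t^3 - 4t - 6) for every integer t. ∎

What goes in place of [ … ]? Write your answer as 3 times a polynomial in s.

Only t ≡ 2 (mod 3) is unaccounted for. Put t = 3s+2:
(3s+2)^3 - 4(3s+2) - 6 expands to 27s^3 + 54s^2 + 24s - 6,
and factoring out 3 leaves 3(9s^3 + 18s^2 + 8s - 2).

3(9s^3 + 18s^2 + 8s - 2)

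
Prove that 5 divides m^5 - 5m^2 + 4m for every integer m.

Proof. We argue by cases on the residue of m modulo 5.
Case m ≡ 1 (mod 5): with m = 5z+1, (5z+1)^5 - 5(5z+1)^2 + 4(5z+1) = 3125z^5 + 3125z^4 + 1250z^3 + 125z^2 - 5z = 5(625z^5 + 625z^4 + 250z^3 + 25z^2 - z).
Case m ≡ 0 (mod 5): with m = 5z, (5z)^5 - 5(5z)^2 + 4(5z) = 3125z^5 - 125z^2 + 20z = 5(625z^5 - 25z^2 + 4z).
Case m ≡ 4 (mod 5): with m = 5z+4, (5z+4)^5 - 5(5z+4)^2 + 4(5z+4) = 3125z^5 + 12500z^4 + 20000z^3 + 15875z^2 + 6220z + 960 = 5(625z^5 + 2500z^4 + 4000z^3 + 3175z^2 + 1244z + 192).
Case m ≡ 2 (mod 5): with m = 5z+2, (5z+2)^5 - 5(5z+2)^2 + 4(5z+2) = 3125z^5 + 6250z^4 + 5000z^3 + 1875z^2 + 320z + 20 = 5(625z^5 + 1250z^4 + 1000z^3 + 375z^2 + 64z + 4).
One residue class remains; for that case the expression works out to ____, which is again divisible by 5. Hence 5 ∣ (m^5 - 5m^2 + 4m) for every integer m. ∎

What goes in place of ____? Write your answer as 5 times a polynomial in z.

The residues treated are {1, 0, 4, 2}, so the missing case is m ≡ 3 (mod 5); write m = 5z+3.
Then (5z+3)^5 - 5(5z+3)^2 + 4(5z+3) = 3125z^5 + 9375z^4 + 11250z^3 + 6625z^2 + 1895z + 210 = 5(625z^5 + 1875z^4 + 2250z^3 + 1325z^2 + 379z + 42).

5(625z^5 + 1875z^4 + 2250z^3 + 1325z^2 + 379z + 42)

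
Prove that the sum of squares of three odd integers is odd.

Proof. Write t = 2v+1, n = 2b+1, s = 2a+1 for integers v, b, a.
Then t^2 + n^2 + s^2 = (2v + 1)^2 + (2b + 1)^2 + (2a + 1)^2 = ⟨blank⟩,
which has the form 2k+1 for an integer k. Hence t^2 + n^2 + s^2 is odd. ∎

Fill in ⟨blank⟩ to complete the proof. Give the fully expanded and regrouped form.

Expanding: (2v + 1)^2 + (2b + 1)^2 + (2a + 1)^2 = 4a^2 + 4a + 4b^2 + 4b + 4v^2 + 4v + 3.
Every term except the constant is even, so this is 2(2a^2 + 2a + 2b^2 + 2b + 2v^2 + 2v + 1) + 1,
and 2a^2 + 2a + 2b^2 + 2b + 2v^2 + 2v + 1 ∈ ℤ gives the required form.

2(2a^2 + 2a + 2b^2 + 2b + 2v^2 + 2v + 1) + 1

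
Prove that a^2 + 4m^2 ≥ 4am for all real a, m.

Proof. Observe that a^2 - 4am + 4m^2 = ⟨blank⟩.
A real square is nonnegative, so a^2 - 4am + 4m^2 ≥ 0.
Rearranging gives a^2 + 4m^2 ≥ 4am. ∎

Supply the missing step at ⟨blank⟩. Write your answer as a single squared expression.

(a - 2m)^2

a^2 - 4am + 4m^2 is a perfect-square trinomial: the outer terms are (a)^2 and (2m)^2, and the cross term is -2·a·2m.
So a^2 - 4am + 4m^2 = (a - 2m)^2 ≥ 0.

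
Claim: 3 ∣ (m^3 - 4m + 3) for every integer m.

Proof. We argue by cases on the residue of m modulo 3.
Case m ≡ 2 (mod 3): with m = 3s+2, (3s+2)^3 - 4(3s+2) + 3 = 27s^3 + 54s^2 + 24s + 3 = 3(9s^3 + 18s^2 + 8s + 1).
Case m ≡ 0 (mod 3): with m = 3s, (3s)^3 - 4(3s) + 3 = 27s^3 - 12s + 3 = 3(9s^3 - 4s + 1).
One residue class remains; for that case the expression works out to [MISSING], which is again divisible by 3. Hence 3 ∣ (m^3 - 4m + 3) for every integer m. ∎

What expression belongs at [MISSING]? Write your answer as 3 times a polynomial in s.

Only m ≡ 1 (mod 3) is unaccounted for. Put m = 3s+1:
(3s+1)^3 - 4(3s+1) + 3 expands to 27s^3 + 27s^2 - 3s,
and factoring out 3 leaves 3(9s^3 + 9s^2 - s).

3(9s^3 + 9s^2 - s)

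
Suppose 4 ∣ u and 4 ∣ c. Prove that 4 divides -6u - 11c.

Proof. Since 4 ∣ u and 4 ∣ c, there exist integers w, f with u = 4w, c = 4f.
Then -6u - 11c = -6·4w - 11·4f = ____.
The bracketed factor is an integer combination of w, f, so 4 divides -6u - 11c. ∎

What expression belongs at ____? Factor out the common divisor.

Each term has a factor of 4: -6·4w - 11·4f = 4·(-11f - 6w).
Since -11f - 6w is an integer, 4 ∣ (-6u - 11c).

4(-11f - 6w)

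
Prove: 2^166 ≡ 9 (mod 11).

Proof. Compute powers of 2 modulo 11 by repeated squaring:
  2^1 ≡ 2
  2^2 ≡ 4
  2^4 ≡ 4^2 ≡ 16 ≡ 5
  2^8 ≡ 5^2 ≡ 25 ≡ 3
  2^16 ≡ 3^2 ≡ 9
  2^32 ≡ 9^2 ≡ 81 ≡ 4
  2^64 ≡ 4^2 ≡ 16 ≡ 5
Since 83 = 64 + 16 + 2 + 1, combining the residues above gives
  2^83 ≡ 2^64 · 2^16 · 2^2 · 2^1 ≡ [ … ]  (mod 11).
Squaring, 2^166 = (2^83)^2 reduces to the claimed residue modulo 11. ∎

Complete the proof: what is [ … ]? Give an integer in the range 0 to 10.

8

2^64 · 2^16 · 2^2 · 2^1 ≡ 5 · 9 · 4 · 2 = 360.
360 mod 11 = 8, so 2^83 ≡ 8 (mod 11).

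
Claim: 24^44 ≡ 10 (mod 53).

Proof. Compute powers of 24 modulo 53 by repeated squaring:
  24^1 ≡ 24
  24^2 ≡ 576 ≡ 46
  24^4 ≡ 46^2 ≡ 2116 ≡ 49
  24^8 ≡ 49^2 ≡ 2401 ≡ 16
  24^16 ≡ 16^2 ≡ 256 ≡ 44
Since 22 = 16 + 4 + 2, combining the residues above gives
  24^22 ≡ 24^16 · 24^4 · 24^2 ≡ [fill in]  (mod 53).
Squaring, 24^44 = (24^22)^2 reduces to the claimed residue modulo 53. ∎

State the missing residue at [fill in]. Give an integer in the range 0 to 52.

Multiply the listed residues: 44 · 49 · 46 = 2156 → 99176.
Reducing modulo 53: 99176 = 1871·53 + 13, so 24^22 ≡ 13.

13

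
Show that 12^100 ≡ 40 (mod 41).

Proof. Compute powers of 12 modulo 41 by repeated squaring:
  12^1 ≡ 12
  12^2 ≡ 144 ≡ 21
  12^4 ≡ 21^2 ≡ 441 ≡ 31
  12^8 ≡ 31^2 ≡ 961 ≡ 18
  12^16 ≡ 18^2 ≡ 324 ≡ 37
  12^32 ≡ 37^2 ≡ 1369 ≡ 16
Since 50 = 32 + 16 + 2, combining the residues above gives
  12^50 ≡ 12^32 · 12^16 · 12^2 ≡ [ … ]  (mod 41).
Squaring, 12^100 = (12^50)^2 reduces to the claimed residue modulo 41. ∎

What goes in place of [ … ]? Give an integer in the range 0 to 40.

Multiply the listed residues: 16 · 37 · 21 = 592 → 12432.
Reducing modulo 41: 12432 = 303·41 + 9, so 12^50 ≡ 9.

9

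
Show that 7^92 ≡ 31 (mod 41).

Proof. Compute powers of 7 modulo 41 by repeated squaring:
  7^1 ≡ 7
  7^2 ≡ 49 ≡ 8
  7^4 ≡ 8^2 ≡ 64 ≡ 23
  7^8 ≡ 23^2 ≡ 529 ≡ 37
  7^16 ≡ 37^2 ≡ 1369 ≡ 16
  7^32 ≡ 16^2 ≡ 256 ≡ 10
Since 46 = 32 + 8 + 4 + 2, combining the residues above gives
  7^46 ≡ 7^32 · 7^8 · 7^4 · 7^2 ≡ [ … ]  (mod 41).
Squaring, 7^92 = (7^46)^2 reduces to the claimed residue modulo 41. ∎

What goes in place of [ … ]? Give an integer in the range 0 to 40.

20

7^32 · 7^8 · 7^4 · 7^2 ≡ 10 · 37 · 23 · 8 = 68080.
68080 mod 41 = 20, so 7^46 ≡ 20 (mod 41).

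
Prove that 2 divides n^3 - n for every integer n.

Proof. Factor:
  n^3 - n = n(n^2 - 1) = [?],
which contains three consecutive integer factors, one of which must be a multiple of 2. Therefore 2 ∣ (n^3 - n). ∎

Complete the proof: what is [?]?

(n - 1)n(n + 1)

n(n^2 - 1) = n(n - 1)(n + 1) = (n - 1)n(n + 1).
These three factors are consecutive integers, so their product is divisible by 2.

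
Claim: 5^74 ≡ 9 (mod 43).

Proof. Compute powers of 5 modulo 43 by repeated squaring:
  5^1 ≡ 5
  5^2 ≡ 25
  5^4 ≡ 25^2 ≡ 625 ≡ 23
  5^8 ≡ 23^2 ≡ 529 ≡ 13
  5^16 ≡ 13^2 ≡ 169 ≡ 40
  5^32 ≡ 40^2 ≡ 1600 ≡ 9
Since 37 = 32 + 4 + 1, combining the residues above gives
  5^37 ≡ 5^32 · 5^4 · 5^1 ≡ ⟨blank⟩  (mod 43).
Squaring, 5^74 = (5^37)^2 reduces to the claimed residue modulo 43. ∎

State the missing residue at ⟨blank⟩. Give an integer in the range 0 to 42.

Multiply the listed residues: 9 · 23 · 5 = 207 → 1035.
Reducing modulo 43: 1035 = 24·43 + 3, so 5^37 ≡ 3.

3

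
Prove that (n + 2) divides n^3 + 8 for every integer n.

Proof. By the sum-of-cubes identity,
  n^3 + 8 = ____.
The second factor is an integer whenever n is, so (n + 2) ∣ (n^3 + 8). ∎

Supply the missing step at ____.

Polynomial division of n^3 + 8 by n + 2 leaves remainder 0 and quotient n^2 - 2n + 4.
Hence n^3 + 8 = (n + 2)(n^2 - 2n + 4).

(n + 2)(n^2 - 2n + 4)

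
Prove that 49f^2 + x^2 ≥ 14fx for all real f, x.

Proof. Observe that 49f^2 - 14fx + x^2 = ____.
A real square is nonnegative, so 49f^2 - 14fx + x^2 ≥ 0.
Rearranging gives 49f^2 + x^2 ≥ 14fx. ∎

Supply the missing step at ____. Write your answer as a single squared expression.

The leading and trailing coefficients are 7^2 and 1^2, and 14 = 2·7·1, so the trinomial is (7f - x)^2.
Hence 49f^2 - 14fx + x^2 ≥ 0.

(7f - x)^2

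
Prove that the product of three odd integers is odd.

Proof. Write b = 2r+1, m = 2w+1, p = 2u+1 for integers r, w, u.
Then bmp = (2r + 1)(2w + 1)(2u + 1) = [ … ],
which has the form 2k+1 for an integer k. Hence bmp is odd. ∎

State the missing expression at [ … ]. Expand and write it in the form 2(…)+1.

2(4ruw + 2ru + 2rw + r + 2uw + u + w) + 1

(2r + 1)(2w + 1)(2u + 1) = 8ruw + 4ru + 4rw + 2r + 4uw + 2u + 2w + 1
= 2(4ruw + 2ru + 2rw + r + 2uw + u + w) + 1.
Since 4ruw + 2ru + 2rw + r + 2uw + u + w is an integer, the product is of the form 2k+1 for an integer k.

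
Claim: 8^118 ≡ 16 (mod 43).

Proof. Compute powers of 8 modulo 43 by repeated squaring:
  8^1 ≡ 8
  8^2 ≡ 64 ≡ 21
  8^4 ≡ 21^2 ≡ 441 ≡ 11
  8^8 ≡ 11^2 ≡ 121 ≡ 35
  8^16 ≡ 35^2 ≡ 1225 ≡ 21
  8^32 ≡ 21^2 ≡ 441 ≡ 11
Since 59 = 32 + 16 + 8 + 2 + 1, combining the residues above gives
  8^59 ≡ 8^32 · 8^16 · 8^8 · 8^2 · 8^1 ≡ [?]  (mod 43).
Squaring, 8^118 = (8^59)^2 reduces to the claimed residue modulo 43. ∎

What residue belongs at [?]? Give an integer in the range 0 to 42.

39

Multiply the listed residues: 11 · 21 · 35 · 21 · 8 = 231 → 8085 → 169785 → 1358280.
Reducing modulo 43: 1358280 = 31587·43 + 39, so 8^59 ≡ 39.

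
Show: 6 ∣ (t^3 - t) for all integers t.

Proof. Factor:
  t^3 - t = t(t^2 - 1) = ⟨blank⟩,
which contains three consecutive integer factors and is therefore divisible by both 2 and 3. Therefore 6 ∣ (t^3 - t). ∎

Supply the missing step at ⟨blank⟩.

(t - 1)t(t + 1)

t(t^2 - 1) = t(t - 1)(t + 1) = (t - 1)t(t + 1).
These three factors are consecutive integers, so their product is divisible by 6.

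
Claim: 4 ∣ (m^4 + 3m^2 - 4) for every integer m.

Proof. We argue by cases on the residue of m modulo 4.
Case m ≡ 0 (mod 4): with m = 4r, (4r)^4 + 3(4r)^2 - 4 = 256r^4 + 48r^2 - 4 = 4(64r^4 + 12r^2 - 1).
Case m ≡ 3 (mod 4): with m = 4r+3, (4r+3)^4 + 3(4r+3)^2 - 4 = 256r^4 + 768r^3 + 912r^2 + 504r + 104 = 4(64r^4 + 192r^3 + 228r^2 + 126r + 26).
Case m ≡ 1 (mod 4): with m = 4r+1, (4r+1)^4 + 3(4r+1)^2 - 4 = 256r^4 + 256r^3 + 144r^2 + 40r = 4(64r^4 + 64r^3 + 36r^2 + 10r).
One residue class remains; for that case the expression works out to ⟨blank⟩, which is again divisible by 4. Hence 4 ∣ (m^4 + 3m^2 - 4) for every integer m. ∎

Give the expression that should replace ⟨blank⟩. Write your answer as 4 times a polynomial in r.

4(64r^4 + 128r^3 + 108r^2 + 44r + 6)

Only m ≡ 2 (mod 4) is unaccounted for. Put m = 4r+2:
(4r+2)^4 + 3(4r+2)^2 - 4 expands to 256r^4 + 512r^3 + 432r^2 + 176r + 24,
and factoring out 4 leaves 4(64r^4 + 128r^3 + 108r^2 + 44r + 6).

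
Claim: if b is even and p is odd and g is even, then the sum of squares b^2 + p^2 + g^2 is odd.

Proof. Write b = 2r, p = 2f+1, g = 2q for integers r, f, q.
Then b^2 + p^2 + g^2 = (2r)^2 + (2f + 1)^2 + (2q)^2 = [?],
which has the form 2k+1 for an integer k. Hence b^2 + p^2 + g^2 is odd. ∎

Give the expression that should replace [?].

2(2f^2 + 2f + 2q^2 + 2r^2) + 1

Expanding: (2r)^2 + (2f + 1)^2 + (2q)^2 = 4f^2 + 4f + 4q^2 + 4r^2 + 1.
Every term except the constant is even, so this is 2(2f^2 + 2f + 2q^2 + 2r^2) + 1,
and 2f^2 + 2f + 2q^2 + 2r^2 ∈ ℤ gives the required form.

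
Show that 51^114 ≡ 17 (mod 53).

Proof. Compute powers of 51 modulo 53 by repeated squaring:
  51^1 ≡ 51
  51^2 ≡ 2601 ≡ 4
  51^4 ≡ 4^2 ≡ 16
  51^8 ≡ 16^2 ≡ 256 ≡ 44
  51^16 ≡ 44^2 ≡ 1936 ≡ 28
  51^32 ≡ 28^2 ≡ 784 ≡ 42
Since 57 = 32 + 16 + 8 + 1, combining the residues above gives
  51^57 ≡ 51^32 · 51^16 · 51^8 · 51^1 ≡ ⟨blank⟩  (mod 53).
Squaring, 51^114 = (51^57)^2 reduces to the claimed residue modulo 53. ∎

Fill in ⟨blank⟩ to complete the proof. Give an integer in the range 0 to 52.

51^32 · 51^16 · 51^8 · 51^1 ≡ 42 · 28 · 44 · 51 = 2638944.
2638944 mod 53 = 21, so 51^57 ≡ 21 (mod 53).

21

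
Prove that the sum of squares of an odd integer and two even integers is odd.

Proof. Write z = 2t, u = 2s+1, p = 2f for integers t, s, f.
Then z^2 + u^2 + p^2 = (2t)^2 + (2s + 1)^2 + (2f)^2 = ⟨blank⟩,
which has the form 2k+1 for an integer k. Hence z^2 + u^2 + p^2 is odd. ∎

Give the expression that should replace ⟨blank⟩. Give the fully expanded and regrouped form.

2(2f^2 + 2s^2 + 2s + 2t^2) + 1

Expanding: (2t)^2 + (2s + 1)^2 + (2f)^2 = 4f^2 + 4s^2 + 4s + 4t^2 + 1.
Every term except the constant is even, so this is 2(2f^2 + 2s^2 + 2s + 2t^2) + 1,
and 2f^2 + 2s^2 + 2s + 2t^2 ∈ ℤ gives the required form.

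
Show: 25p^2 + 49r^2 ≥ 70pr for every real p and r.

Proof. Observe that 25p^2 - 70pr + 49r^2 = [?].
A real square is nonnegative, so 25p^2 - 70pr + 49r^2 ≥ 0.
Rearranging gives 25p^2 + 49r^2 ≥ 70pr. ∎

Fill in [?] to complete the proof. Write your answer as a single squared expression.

(5p - 7r)^2

The leading and trailing coefficients are 5^2 and 7^2, and 70 = 2·5·7, so the trinomial is (5p - 7r)^2.
Hence 25p^2 - 70pr + 49r^2 ≥ 0.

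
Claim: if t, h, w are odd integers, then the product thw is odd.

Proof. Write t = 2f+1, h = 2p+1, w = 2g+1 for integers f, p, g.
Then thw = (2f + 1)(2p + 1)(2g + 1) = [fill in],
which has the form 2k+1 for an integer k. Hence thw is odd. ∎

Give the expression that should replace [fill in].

2(4fgp + 2fg + 2fp + f + 2gp + g + p) + 1

(2f + 1)(2p + 1)(2g + 1) = 8fgp + 4fg + 4fp + 2f + 4gp + 2g + 2p + 1
= 2(4fgp + 2fg + 2fp + f + 2gp + g + p) + 1.
Since 4fgp + 2fg + 2fp + f + 2gp + g + p is an integer, the product is of the form 2k+1 for an integer k.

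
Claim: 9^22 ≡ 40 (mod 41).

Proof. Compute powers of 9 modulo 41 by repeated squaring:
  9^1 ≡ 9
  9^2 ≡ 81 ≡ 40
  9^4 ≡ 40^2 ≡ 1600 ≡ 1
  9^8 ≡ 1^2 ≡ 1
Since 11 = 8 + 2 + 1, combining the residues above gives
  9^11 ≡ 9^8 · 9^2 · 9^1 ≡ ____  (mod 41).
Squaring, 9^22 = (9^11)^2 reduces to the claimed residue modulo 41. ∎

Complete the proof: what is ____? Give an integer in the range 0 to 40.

9^8 · 9^2 · 9^1 ≡ 1 · 40 · 9 = 360.
360 mod 41 = 32, so 9^11 ≡ 32 (mod 41).

32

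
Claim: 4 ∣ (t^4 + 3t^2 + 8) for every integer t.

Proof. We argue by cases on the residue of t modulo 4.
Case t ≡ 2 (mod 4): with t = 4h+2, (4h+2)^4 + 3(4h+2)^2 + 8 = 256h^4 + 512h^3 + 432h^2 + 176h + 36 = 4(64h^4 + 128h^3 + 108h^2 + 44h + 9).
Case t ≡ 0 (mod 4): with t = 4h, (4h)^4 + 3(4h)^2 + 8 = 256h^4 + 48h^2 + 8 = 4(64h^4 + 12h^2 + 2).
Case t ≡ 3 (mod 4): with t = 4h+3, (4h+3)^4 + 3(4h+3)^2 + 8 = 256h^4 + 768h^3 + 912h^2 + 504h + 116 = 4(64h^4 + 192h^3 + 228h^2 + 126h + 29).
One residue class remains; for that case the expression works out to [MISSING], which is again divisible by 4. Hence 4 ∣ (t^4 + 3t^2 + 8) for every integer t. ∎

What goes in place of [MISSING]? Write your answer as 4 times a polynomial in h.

The residues treated are {2, 0, 3}, so the missing case is t ≡ 1 (mod 4); write t = 4h+1.
Then (4h+1)^4 + 3(4h+1)^2 + 8 = 256h^4 + 256h^3 + 144h^2 + 40h + 12 = 4(64h^4 + 64h^3 + 36h^2 + 10h + 3).

4(64h^4 + 64h^3 + 36h^2 + 10h + 3)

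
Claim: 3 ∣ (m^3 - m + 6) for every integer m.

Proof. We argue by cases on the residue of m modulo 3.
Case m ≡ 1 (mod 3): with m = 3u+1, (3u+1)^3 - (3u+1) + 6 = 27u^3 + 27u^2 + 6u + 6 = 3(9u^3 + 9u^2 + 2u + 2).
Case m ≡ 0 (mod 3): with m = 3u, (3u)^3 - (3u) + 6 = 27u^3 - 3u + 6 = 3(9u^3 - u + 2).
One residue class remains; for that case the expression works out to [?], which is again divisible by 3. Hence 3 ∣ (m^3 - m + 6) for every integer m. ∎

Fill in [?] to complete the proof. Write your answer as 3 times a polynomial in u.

3(9u^3 + 18u^2 + 11u + 4)

The residues treated are {1, 0}, so the missing case is m ≡ 2 (mod 3); write m = 3u+2.
Then (3u+2)^3 - (3u+2) + 6 = 27u^3 + 54u^2 + 33u + 12 = 3(9u^3 + 18u^2 + 11u + 4).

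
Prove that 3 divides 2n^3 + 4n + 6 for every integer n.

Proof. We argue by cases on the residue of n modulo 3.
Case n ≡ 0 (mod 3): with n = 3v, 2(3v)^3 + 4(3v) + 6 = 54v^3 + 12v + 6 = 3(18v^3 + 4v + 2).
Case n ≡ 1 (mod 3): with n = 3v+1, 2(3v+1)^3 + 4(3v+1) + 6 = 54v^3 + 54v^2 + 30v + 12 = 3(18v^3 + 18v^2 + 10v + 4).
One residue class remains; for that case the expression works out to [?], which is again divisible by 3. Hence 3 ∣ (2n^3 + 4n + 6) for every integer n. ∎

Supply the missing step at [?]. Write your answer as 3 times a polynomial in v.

3(18v^3 + 36v^2 + 28v + 10)

Only n ≡ 2 (mod 3) is unaccounted for. Put n = 3v+2:
2(3v+2)^3 + 4(3v+2) + 6 expands to 54v^3 + 108v^2 + 84v + 30,
and factoring out 3 leaves 3(18v^3 + 36v^2 + 28v + 10).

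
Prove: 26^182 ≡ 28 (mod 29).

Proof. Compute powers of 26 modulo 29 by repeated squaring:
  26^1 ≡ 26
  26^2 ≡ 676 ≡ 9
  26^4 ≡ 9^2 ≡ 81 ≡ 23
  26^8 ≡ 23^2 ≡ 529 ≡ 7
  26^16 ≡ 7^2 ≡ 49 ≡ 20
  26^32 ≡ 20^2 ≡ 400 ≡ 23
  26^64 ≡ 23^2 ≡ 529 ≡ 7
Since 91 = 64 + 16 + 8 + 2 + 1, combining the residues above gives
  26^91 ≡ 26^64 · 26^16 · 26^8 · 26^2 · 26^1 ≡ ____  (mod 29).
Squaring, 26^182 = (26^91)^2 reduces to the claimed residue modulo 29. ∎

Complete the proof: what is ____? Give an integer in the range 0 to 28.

17

26^64 · 26^16 · 26^8 · 26^2 · 26^1 ≡ 7 · 20 · 7 · 9 · 26 = 229320.
229320 mod 29 = 17, so 26^91 ≡ 17 (mod 29).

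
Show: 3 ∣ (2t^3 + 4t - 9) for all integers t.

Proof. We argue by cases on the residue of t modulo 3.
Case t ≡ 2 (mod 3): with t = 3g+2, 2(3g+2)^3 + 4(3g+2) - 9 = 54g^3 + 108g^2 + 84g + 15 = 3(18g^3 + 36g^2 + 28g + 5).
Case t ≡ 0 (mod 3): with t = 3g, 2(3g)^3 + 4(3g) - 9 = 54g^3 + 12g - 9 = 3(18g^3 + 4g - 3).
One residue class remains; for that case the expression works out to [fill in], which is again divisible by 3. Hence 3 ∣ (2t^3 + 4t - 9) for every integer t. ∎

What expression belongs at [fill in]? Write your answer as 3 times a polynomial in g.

3(18g^3 + 18g^2 + 10g - 1)

The residues treated are {2, 0}, so the missing case is t ≡ 1 (mod 3); write t = 3g+1.
Then 2(3g+1)^3 + 4(3g+1) - 9 = 54g^3 + 54g^2 + 30g - 3 = 3(18g^3 + 18g^2 + 10g - 1).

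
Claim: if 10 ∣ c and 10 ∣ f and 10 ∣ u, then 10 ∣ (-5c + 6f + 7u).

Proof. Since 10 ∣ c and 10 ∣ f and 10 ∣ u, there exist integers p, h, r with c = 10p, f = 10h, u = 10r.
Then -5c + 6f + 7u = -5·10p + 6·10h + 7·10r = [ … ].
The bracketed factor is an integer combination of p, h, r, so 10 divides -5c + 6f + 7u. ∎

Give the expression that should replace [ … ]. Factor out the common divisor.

Each term has a factor of 10: -5·10p + 6·10h + 7·10r = 10·(6h - 5p + 7r).
Since 6h - 5p + 7r is an integer, 10 ∣ (-5c + 6f + 7u).

10(6h - 5p + 7r)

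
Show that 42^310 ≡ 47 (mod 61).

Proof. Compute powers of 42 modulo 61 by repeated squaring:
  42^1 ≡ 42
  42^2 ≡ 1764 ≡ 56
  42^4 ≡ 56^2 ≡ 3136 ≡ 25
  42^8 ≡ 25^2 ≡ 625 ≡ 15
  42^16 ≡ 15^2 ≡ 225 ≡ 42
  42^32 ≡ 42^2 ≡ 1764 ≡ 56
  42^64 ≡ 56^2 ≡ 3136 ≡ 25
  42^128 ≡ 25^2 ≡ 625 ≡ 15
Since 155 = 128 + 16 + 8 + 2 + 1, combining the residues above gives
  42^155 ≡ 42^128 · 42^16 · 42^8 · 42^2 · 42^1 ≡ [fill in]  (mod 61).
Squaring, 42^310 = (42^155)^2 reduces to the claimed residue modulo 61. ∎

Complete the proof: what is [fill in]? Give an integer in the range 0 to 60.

13

Multiply the listed residues: 15 · 42 · 15 · 56 · 42 = 630 → 9450 → 529200 → 22226400.
Reducing modulo 61: 22226400 = 364367·61 + 13, so 42^155 ≡ 13.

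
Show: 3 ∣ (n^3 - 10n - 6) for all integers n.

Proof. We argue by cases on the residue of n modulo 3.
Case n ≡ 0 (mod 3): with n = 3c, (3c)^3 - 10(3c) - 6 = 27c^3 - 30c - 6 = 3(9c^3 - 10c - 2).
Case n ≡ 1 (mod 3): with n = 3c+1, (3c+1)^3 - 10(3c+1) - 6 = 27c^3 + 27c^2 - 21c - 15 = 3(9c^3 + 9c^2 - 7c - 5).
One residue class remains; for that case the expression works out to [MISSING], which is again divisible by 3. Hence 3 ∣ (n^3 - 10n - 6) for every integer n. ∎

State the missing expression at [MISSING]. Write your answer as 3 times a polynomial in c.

The residues treated are {0, 1}, so the missing case is n ≡ 2 (mod 3); write n = 3c+2.
Then (3c+2)^3 - 10(3c+2) - 6 = 27c^3 + 54c^2 + 6c - 18 = 3(9c^3 + 18c^2 + 2c - 6).

3(9c^3 + 18c^2 + 2c - 6)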